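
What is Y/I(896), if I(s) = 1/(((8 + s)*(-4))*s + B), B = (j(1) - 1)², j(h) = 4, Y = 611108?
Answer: -1979945309116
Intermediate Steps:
B = 9 (B = (4 - 1)² = 3² = 9)
I(s) = 1/(9 + s*(-32 - 4*s)) (I(s) = 1/(((8 + s)*(-4))*s + 9) = 1/((-32 - 4*s)*s + 9) = 1/(s*(-32 - 4*s) + 9) = 1/(9 + s*(-32 - 4*s)))
Y/I(896) = 611108/((-1/(-9 + 4*896² + 32*896))) = 611108/((-1/(-9 + 4*802816 + 28672))) = 611108/((-1/(-9 + 3211264 + 28672))) = 611108/((-1/3239927)) = 611108/((-1*1/3239927)) = 611108/(-1/3239927) = 611108*(-3239927) = -1979945309116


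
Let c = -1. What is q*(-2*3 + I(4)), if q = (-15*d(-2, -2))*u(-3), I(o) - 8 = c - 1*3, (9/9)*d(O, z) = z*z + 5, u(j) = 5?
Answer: 1350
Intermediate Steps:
d(O, z) = 5 + z² (d(O, z) = z*z + 5 = z² + 5 = 5 + z²)
I(o) = 4 (I(o) = 8 + (-1 - 1*3) = 8 + (-1 - 3) = 8 - 4 = 4)
q = -675 (q = -15*(5 + (-2)²)*5 = -15*(5 + 4)*5 = -15*9*5 = -135*5 = -675)
q*(-2*3 + I(4)) = -675*(-2*3 + 4) = -675*(-6 + 4) = -675*(-2) = 1350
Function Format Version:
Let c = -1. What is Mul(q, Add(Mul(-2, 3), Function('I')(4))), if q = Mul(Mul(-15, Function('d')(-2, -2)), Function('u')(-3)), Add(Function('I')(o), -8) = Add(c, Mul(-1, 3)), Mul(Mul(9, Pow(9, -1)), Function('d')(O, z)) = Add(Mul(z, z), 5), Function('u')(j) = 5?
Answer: 1350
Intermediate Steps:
Function('d')(O, z) = Add(5, Pow(z, 2)) (Function('d')(O, z) = Add(Mul(z, z), 5) = Add(Pow(z, 2), 5) = Add(5, Pow(z, 2)))
Function('I')(o) = 4 (Function('I')(o) = Add(8, Add(-1, Mul(-1, 3))) = Add(8, Add(-1, -3)) = Add(8, -4) = 4)
q = -675 (q = Mul(Mul(-15, Add(5, Pow(-2, 2))), 5) = Mul(Mul(-15, Add(5, 4)), 5) = Mul(Mul(-15, 9), 5) = Mul(-135, 5) = -675)
Mul(q, Add(Mul(-2, 3), Function('I')(4))) = Mul(-675, Add(Mul(-2, 3), 4)) = Mul(-675, Add(-6, 4)) = Mul(-675, -2) = 1350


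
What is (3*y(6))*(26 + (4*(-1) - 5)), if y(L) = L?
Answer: 306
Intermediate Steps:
(3*y(6))*(26 + (4*(-1) - 5)) = (3*6)*(26 + (4*(-1) - 5)) = 18*(26 + (-4 - 5)) = 18*(26 - 9) = 18*17 = 306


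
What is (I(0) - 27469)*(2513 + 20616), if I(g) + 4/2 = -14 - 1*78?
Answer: -637504627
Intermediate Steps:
I(g) = -94 (I(g) = -2 + (-14 - 1*78) = -2 + (-14 - 78) = -2 - 92 = -94)
(I(0) - 27469)*(2513 + 20616) = (-94 - 27469)*(2513 + 20616) = -27563*23129 = -637504627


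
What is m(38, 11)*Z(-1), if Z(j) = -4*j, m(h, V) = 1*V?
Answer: 44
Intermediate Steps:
m(h, V) = V
m(38, 11)*Z(-1) = 11*(-4*(-1)) = 11*4 = 44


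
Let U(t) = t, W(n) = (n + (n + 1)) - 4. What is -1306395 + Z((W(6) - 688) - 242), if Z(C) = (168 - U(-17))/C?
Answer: -1203189980/921 ≈ -1.3064e+6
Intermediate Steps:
W(n) = -3 + 2*n (W(n) = (n + (1 + n)) - 4 = (1 + 2*n) - 4 = -3 + 2*n)
Z(C) = 185/C (Z(C) = (168 - 1*(-17))/C = (168 + 17)/C = 185/C)
-1306395 + Z((W(6) - 688) - 242) = -1306395 + 185/(((-3 + 2*6) - 688) - 242) = -1306395 + 185/(((-3 + 12) - 688) - 242) = -1306395 + 185/((9 - 688) - 242) = -1306395 + 185/(-679 - 242) = -1306395 + 185/(-921) = -1306395 + 185*(-1/921) = -1306395 - 185/921 = -1203189980/921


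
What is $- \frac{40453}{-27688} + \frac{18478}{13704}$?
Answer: $\frac{133248347}{47429544} \approx 2.8094$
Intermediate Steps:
$- \frac{40453}{-27688} + \frac{18478}{13704} = \left(-40453\right) \left(- \frac{1}{27688}\right) + 18478 \cdot \frac{1}{13704} = \frac{40453}{27688} + \frac{9239}{6852} = \frac{133248347}{47429544}$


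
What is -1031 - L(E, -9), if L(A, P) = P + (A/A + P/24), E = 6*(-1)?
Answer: -8181/8 ≈ -1022.6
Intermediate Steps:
E = -6
L(A, P) = 1 + 25*P/24 (L(A, P) = P + (1 + P*(1/24)) = P + (1 + P/24) = 1 + 25*P/24)
-1031 - L(E, -9) = -1031 - (1 + (25/24)*(-9)) = -1031 - (1 - 75/8) = -1031 - 1*(-67/8) = -1031 + 67/8 = -8181/8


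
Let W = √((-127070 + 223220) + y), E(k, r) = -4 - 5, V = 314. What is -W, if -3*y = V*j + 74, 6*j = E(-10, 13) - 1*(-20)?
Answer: -√863401/3 ≈ -309.73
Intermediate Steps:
E(k, r) = -9
j = 11/6 (j = (-9 - 1*(-20))/6 = (-9 + 20)/6 = (⅙)*11 = 11/6 ≈ 1.8333)
y = -1949/9 (y = -(314*(11/6) + 74)/3 = -(1727/3 + 74)/3 = -⅓*1949/3 = -1949/9 ≈ -216.56)
W = √863401/3 (W = √((-127070 + 223220) - 1949/9) = √(96150 - 1949/9) = √(863401/9) = √863401/3 ≈ 309.73)
-W = -√863401/3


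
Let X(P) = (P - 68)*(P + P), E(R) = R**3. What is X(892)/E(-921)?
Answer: -1470016/781229961 ≈ -0.0018817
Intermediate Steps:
X(P) = 2*P*(-68 + P) (X(P) = (-68 + P)*(2*P) = 2*P*(-68 + P))
X(892)/E(-921) = (2*892*(-68 + 892))/((-921)**3) = (2*892*824)/(-781229961) = 1470016*(-1/781229961) = -1470016/781229961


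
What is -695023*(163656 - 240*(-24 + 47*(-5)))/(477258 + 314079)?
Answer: -52315771256/263779 ≈ -1.9833e+5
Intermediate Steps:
-695023*(163656 - 240*(-24 + 47*(-5)))/(477258 + 314079) = -(37914894696/263779 - 55601840*(-24 - 235)/263779) = -695023/(791337/(163656 - 240*(-259))) = -695023/(791337/(163656 + 62160)) = -695023/(791337/225816) = -695023/(791337*(1/225816)) = -695023/263779/75272 = -695023*75272/263779 = -52315771256/263779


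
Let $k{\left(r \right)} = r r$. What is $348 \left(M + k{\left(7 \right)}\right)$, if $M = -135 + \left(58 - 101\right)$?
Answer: $-44892$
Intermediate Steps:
$M = -178$ ($M = -135 - 43 = -178$)
$k{\left(r \right)} = r^{2}$
$348 \left(M + k{\left(7 \right)}\right) = 348 \left(-178 + 7^{2}\right) = 348 \left(-178 + 49\right) = 348 \left(-129\right) = -44892$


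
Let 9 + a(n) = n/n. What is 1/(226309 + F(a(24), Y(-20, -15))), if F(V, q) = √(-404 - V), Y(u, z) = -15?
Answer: 226309/51215763877 - 6*I*√11/51215763877 ≈ 4.4187e-6 - 3.8855e-10*I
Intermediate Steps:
a(n) = -8 (a(n) = -9 + n/n = -9 + 1 = -8)
1/(226309 + F(a(24), Y(-20, -15))) = 1/(226309 + √(-404 - 1*(-8))) = 1/(226309 + √(-404 + 8)) = 1/(226309 + √(-396)) = 1/(226309 + 6*I*√11)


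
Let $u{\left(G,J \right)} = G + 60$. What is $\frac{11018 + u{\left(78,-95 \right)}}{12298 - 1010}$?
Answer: $\frac{2789}{2822} \approx 0.98831$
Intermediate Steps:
$u{\left(G,J \right)} = 60 + G$
$\frac{11018 + u{\left(78,-95 \right)}}{12298 - 1010} = \frac{11018 + \left(60 + 78\right)}{12298 - 1010} = \frac{11018 + 138}{11288} = 11156 \cdot \frac{1}{11288} = \frac{2789}{2822}$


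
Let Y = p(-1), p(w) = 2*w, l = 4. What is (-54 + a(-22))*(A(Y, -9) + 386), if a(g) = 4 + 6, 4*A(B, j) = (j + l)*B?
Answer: -17094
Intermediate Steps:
Y = -2 (Y = 2*(-1) = -2)
A(B, j) = B*(4 + j)/4 (A(B, j) = ((j + 4)*B)/4 = ((4 + j)*B)/4 = (B*(4 + j))/4 = B*(4 + j)/4)
a(g) = 10
(-54 + a(-22))*(A(Y, -9) + 386) = (-54 + 10)*((1/4)*(-2)*(4 - 9) + 386) = -44*((1/4)*(-2)*(-5) + 386) = -44*(5/2 + 386) = -44*777/2 = -17094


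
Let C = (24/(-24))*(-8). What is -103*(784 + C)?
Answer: -81576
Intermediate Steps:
C = 8 (C = (24*(-1/24))*(-8) = -1*(-8) = 8)
-103*(784 + C) = -103*(784 + 8) = -103*792 = -81576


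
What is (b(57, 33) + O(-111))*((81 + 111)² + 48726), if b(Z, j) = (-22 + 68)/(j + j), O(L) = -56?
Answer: -52067250/11 ≈ -4.7334e+6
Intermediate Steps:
b(Z, j) = 23/j (b(Z, j) = 46/((2*j)) = 46*(1/(2*j)) = 23/j)
(b(57, 33) + O(-111))*((81 + 111)² + 48726) = (23/33 - 56)*((81 + 111)² + 48726) = (23*(1/33) - 56)*(192² + 48726) = (23/33 - 56)*(36864 + 48726) = -1825/33*85590 = -52067250/11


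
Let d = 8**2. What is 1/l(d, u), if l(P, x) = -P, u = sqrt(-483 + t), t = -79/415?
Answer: -1/64 ≈ -0.015625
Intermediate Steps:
d = 64
t = -79/415 (t = -79*1/415 = -79/415 ≈ -0.19036)
u = 2*I*sqrt(20804365)/415 (u = sqrt(-483 - 79/415) = sqrt(-200524/415) = 2*I*sqrt(20804365)/415 ≈ 21.982*I)
1/l(d, u) = 1/(-1*64) = 1/(-64) = -1/64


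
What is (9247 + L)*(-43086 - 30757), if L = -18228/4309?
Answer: -94869425035/139 ≈ -6.8251e+8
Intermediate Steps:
L = -588/139 (L = -18228*1/4309 = -588/139 ≈ -4.2302)
(9247 + L)*(-43086 - 30757) = (9247 - 588/139)*(-43086 - 30757) = (1284745/139)*(-73843) = -94869425035/139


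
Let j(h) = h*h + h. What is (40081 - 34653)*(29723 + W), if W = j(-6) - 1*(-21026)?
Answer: 275628412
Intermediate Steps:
j(h) = h + h² (j(h) = h² + h = h + h²)
W = 21056 (W = -6*(1 - 6) - 1*(-21026) = -6*(-5) + 21026 = 30 + 21026 = 21056)
(40081 - 34653)*(29723 + W) = (40081 - 34653)*(29723 + 21056) = 5428*50779 = 275628412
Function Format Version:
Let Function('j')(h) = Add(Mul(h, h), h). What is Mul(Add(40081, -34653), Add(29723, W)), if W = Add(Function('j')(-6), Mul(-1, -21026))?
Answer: 275628412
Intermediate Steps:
Function('j')(h) = Add(h, Pow(h, 2)) (Function('j')(h) = Add(Pow(h, 2), h) = Add(h, Pow(h, 2)))
W = 21056 (W = Add(Mul(-6, Add(1, -6)), Mul(-1, -21026)) = Add(Mul(-6, -5), 21026) = Add(30, 21026) = 21056)
Mul(Add(40081, -34653), Add(29723, W)) = Mul(Add(40081, -34653), Add(29723, 21056)) = Mul(5428, 50779) = 275628412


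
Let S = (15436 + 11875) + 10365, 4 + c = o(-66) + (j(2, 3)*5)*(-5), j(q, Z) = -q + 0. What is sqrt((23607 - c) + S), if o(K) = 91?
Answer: 3*sqrt(6794) ≈ 247.28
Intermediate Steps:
j(q, Z) = -q
c = 137 (c = -4 + (91 + (-1*2*5)*(-5)) = -4 + (91 - 2*5*(-5)) = -4 + (91 - 10*(-5)) = -4 + (91 + 50) = -4 + 141 = 137)
S = 37676 (S = 27311 + 10365 = 37676)
sqrt((23607 - c) + S) = sqrt((23607 - 1*137) + 37676) = sqrt((23607 - 137) + 37676) = sqrt(23470 + 37676) = sqrt(61146) = 3*sqrt(6794)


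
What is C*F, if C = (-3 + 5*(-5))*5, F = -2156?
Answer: 301840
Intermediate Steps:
C = -140 (C = (-3 - 25)*5 = -28*5 = -140)
C*F = -140*(-2156) = 301840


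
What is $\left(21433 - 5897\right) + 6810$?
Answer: $22346$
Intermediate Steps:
$\left(21433 - 5897\right) + 6810 = 15536 + 6810 = 22346$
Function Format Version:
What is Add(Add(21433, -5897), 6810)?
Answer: 22346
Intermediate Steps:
Add(Add(21433, -5897), 6810) = Add(15536, 6810) = 22346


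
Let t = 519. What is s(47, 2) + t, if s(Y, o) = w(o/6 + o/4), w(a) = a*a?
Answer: 18709/36 ≈ 519.69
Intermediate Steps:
w(a) = a**2
s(Y, o) = 25*o**2/144 (s(Y, o) = (o/6 + o/4)**2 = (5*o/12)**2 = 25*o**2/144)
s(47, 2) + t = (25/144)*2**2 + 519 = (25/144)*4 + 519 = 25/36 + 519 = 18709/36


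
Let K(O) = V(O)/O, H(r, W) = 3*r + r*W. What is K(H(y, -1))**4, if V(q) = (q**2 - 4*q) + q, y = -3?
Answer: 6561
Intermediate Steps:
H(r, W) = 3*r + W*r
V(q) = q**2 - 3*q
K(O) = -3 + O (K(O) = (O*(-3 + O))/O = -3 + O)
K(H(y, -1))**4 = (-3 - 3*(3 - 1))**4 = (-3 - 3*2)**4 = (-3 - 6)**4 = (-9)**4 = 6561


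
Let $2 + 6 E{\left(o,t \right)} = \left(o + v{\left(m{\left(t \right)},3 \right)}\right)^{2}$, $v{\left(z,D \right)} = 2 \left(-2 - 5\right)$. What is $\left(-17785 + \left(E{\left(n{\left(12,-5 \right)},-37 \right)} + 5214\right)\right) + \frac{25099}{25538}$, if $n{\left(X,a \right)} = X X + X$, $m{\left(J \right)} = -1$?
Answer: $- \frac{705590719}{76614} \approx -9209.7$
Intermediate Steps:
$n{\left(X,a \right)} = X + X^{2}$ ($n{\left(X,a \right)} = X^{2} + X = X + X^{2}$)
$v{\left(z,D \right)} = -14$ ($v{\left(z,D \right)} = 2 \left(-7\right) = -14$)
$E{\left(o,t \right)} = - \frac{1}{3} + \frac{\left(-14 + o\right)^{2}}{6}$ ($E{\left(o,t \right)} = - \frac{1}{3} + \frac{\left(o - 14\right)^{2}}{6} = - \frac{1}{3} + \frac{\left(-14 + o\right)^{2}}{6}$)
$\left(-17785 + \left(E{\left(n{\left(12,-5 \right)},-37 \right)} + 5214\right)\right) + \frac{25099}{25538} = \left(-17785 + \left(\left(- \frac{1}{3} + \frac{\left(-14 + 12 \left(1 + 12\right)\right)^{2}}{6}\right) + 5214\right)\right) + \frac{25099}{25538} = \left(-17785 + \left(\left(- \frac{1}{3} + \frac{\left(-14 + 12 \cdot 13\right)^{2}}{6}\right) + 5214\right)\right) + 25099 \cdot \frac{1}{25538} = \left(-17785 + \left(\left(- \frac{1}{3} + \frac{\left(-14 + 156\right)^{2}}{6}\right) + 5214\right)\right) + \frac{25099}{25538} = \left(-17785 + \left(\left(- \frac{1}{3} + \frac{142^{2}}{6}\right) + 5214\right)\right) + \frac{25099}{25538} = \left(-17785 + \left(\left(- \frac{1}{3} + \frac{1}{6} \cdot 20164\right) + 5214\right)\right) + \frac{25099}{25538} = \left(-17785 + \left(\left(- \frac{1}{3} + \frac{10082}{3}\right) + 5214\right)\right) + \frac{25099}{25538} = \left(-17785 + \left(\frac{10081}{3} + 5214\right)\right) + \frac{25099}{25538} = \left(-17785 + \frac{25723}{3}\right) + \frac{25099}{25538} = - \frac{27632}{3} + \frac{25099}{25538} = - \frac{705590719}{76614}$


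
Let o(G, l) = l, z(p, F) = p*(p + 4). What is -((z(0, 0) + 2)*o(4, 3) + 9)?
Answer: -15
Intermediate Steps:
z(p, F) = p*(4 + p)
-((z(0, 0) + 2)*o(4, 3) + 9) = -((0*(4 + 0) + 2)*3 + 9) = -((0*4 + 2)*3 + 9) = -((0 + 2)*3 + 9) = -(2*3 + 9) = -(6 + 9) = -1*15 = -15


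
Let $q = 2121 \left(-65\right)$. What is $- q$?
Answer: $137865$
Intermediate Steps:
$q = -137865$
$- q = \left(-1\right) \left(-137865\right) = 137865$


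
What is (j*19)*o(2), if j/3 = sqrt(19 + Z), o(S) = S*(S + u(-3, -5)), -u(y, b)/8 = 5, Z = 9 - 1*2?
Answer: -4332*sqrt(26) ≈ -22089.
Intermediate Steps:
Z = 7 (Z = 9 - 2 = 7)
u(y, b) = -40 (u(y, b) = -8*5 = -40)
o(S) = S*(-40 + S) (o(S) = S*(S - 40) = S*(-40 + S))
j = 3*sqrt(26) (j = 3*sqrt(19 + 7) = 3*sqrt(26) ≈ 15.297)
(j*19)*o(2) = ((3*sqrt(26))*19)*(2*(-40 + 2)) = (57*sqrt(26))*(2*(-38)) = (57*sqrt(26))*(-76) = -4332*sqrt(26)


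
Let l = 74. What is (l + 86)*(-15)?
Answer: -2400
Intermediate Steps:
(l + 86)*(-15) = (74 + 86)*(-15) = 160*(-15) = -2400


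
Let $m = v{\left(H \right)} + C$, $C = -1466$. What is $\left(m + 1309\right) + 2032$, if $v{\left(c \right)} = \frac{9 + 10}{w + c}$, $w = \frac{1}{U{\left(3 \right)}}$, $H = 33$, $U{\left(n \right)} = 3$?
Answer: $\frac{187557}{100} \approx 1875.6$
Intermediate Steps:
$w = \frac{1}{3} \approx 0.33333$
$v{\left(c \right)} = \frac{19}{\frac{1}{3} + c}$ ($v{\left(c \right)} = \frac{9 + 10}{\frac{1}{3} + c} = \frac{19}{\frac{1}{3} + c}$)
$m = - \frac{146543}{100}$ ($m = \frac{57}{1 + 3 \cdot 33} - 1466 = \frac{57}{1 + 99} - 1466 = \frac{57}{100} - 1466 = - \frac{146543}{100} \approx -1465.4$)
$\left(m + 1309\right) + 2032 = \left(- \frac{146543}{100} + 1309\right) + 2032 = - \frac{15643}{100} + 2032 = \frac{187557}{100}$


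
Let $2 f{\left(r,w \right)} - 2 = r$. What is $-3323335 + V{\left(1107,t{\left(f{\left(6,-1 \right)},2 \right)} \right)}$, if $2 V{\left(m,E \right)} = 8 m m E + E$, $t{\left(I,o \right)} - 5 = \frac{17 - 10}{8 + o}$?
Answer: $\frac{492338101}{20} \approx 2.4617 \cdot 10^{7}$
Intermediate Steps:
$f{\left(r,w \right)} = 1 + \frac{r}{2}$
$t{\left(I,o \right)} = 5 + \frac{7}{8 + o}$ ($t{\left(I,o \right)} = 5 + \frac{17 - 10}{8 + o} = 5 + \frac{7}{8 + o}$)
$V{\left(m,E \right)} = \frac{E}{2} + 4 E m^{2}$ ($V{\left(m,E \right)} = \frac{8 m m E + E}{2} = \frac{8 m^{2} E + E}{2} = \frac{8 E m^{2} + E}{2} = \frac{E + 8 E m^{2}}{2} = \frac{E}{2} + 4 E m^{2}$)
$-3323335 + V{\left(1107,t{\left(f{\left(6,-1 \right)},2 \right)} \right)} = -3323335 + \frac{\frac{47 + 5 \cdot 2}{8 + 2} \left(1 + 8 \cdot 1107^{2}\right)}{2} = -3323335 + \frac{\frac{47 + 10}{10} \left(1 + 8 \cdot 1225449\right)}{2} = -3323335 + \frac{\frac{1}{10} \cdot 57 \left(1 + 9803592\right)}{2} = -3323335 + \frac{1}{2} \cdot \frac{57}{10} \cdot 9803593 = -3323335 + \frac{558804801}{20} = \frac{492338101}{20}$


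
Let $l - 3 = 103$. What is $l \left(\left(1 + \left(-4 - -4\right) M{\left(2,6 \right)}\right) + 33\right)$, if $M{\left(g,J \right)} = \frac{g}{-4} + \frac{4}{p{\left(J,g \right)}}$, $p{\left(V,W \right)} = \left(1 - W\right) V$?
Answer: $3604$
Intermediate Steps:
$p{\left(V,W \right)} = V \left(1 - W\right)$
$M{\left(g,J \right)} = - \frac{g}{4} + \frac{4}{J \left(1 - g\right)}$ ($M{\left(g,J \right)} = \frac{g}{-4} + \frac{4}{J \left(1 - g\right)} = g \left(- \frac{1}{4}\right) + 4 \frac{1}{J \left(1 - g\right)} = - \frac{g}{4} + \frac{4}{J \left(1 - g\right)}$)
$l = 106$ ($l = 3 + 103 = 106$)
$l \left(\left(1 + \left(-4 - -4\right) M{\left(2,6 \right)}\right) + 33\right) = 106 \left(\left(1 + \left(-4 - -4\right) \frac{-16 - 6 \cdot 2 \left(-1 + 2\right)}{4 \cdot 6 \left(-1 + 2\right)}\right) + 33\right) = 106 \left(\left(1 + \left(-4 + 4\right) \frac{1}{4} \cdot \frac{1}{6} \cdot 1^{-1} \left(-16 - 6 \cdot 2 \cdot 1\right)\right) + 33\right) = 106 \left(\left(1 + 0 \cdot \frac{1}{4} \cdot \frac{1}{6} \cdot 1 \left(-16 - 12\right)\right) + 33\right) = 106 \left(\left(1 + 0 \cdot \frac{1}{4} \cdot \frac{1}{6} \cdot 1 \left(-28\right)\right) + 33\right) = 106 \left(\left(1 + 0 \left(- \frac{7}{6}\right)\right) + 33\right) = 106 \left(\left(1 + 0\right) + 33\right) = 106 \left(1 + 33\right) = 106 \cdot 34 = 3604$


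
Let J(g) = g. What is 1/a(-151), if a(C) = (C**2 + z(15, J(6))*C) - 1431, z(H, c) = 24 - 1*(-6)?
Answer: 1/16840 ≈ 5.9382e-5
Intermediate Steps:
z(H, c) = 30 (z(H, c) = 24 + 6 = 30)
a(C) = -1431 + C**2 + 30*C (a(C) = (C**2 + 30*C) - 1431 = -1431 + C**2 + 30*C)
1/a(-151) = 1/(-1431 + (-151)**2 + 30*(-151)) = 1/(-1431 + 22801 - 4530) = 1/16840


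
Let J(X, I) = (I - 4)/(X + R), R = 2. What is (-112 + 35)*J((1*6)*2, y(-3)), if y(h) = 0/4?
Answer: 22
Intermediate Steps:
y(h) = 0 (y(h) = 0*(1/4) = 0)
J(X, I) = (-4 + I)/(2 + X) (J(X, I) = (I - 4)/(X + 2) = (-4 + I)/(2 + X))
(-112 + 35)*J((1*6)*2, y(-3)) = (-112 + 35)*((-4 + 0)/(2 + (1*6)*2)) = -77*(-4)/(2 + 6*2) = -77*(-4)/(2 + 12) = -77*(-4)/14 = -11*(-4)/2 = -77*(-2/7) = 22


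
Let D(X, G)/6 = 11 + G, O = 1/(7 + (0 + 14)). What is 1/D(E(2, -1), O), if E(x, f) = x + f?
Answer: 7/464 ≈ 0.015086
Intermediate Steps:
E(x, f) = f + x
O = 1/21 (O = 1/(7 + 14) = 1/21 ≈ 0.047619)
D(X, G) = 66 + 6*G (D(X, G) = 6*(11 + G) = 66 + 6*G)
1/D(E(2, -1), O) = 1/(66 + 6*(1/21)) = 1/(66 + 2/7) = 1/(464/7) = 7/464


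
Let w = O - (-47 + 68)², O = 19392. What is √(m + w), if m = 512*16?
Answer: √27143 ≈ 164.75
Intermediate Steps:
w = 18951 (w = 19392 - (-47 + 68)² = 19392 - 1*21² = 19392 - 1*441 = 19392 - 441 = 18951)
m = 8192
√(m + w) = √(8192 + 18951) = √27143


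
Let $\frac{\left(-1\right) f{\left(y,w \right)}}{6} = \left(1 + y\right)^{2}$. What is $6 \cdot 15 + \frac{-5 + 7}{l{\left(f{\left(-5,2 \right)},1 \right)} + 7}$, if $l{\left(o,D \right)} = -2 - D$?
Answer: $\frac{181}{2} \approx 90.5$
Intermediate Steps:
$f{\left(y,w \right)} = - 6 \left(1 + y\right)^{2}$
$6 \cdot 15 + \frac{-5 + 7}{l{\left(f{\left(-5,2 \right)},1 \right)} + 7} = 6 \cdot 15 + \frac{-5 + 7}{\left(-2 - 1\right) + 7} = 90 + \frac{2}{\left(-2 - 1\right) + 7} = 90 + \frac{2}{-3 + 7} = 90 + \frac{2}{4} = 90 + 2 \cdot \frac{1}{4} = 90 + \frac{1}{2} = \frac{181}{2}$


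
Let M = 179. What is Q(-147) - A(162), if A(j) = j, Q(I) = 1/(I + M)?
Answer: -5183/32 ≈ -161.97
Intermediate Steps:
Q(I) = 1/(179 + I) (Q(I) = 1/(I + 179) = 1/(179 + I))
Q(-147) - A(162) = 1/(179 - 147) - 1*162 = 1/32 - 162 = -5183/32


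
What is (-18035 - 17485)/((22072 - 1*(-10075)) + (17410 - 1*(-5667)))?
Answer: -1480/2301 ≈ -0.64320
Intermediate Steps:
(-18035 - 17485)/((22072 - 1*(-10075)) + (17410 - 1*(-5667))) = -35520/((22072 + 10075) + (17410 + 5667)) = -35520/(32147 + 23077) = -35520/55224 = -35520*1/55224 = -1480/2301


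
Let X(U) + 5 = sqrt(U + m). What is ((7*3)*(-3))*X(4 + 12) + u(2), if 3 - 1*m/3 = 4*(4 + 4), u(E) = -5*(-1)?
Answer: 320 - 63*I*sqrt(71) ≈ 320.0 - 530.85*I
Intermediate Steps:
u(E) = 5
m = -87 (m = 9 - 12*(4 + 4) = 9 - 12*8 = 9 - 3*32 = 9 - 96 = -87)
X(U) = -5 + sqrt(-87 + U) (X(U) = -5 + sqrt(U - 87) = -5 + sqrt(-87 + U))
((7*3)*(-3))*X(4 + 12) + u(2) = ((7*3)*(-3))*(-5 + sqrt(-87 + (4 + 12))) + 5 = (21*(-3))*(-5 + sqrt(-87 + 16)) + 5 = -63*(-5 + sqrt(-71)) + 5 = -63*(-5 + I*sqrt(71)) + 5 = (315 - 63*I*sqrt(71)) + 5 = 320 - 63*I*sqrt(71)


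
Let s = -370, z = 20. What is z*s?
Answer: -7400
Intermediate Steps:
z*s = 20*(-370) = -7400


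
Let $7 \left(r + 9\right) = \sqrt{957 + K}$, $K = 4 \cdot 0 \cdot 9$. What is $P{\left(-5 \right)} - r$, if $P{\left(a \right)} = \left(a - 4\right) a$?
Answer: $54 - \frac{\sqrt{957}}{7} \approx 49.581$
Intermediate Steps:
$K = 0$ ($K = 0 \cdot 9 = 0$)
$P{\left(a \right)} = a \left(-4 + a\right)$ ($P{\left(a \right)} = \left(-4 + a\right) a = a \left(-4 + a\right)$)
$r = -9 + \frac{\sqrt{957}}{7}$ ($r = -9 + \frac{\sqrt{957 + 0}}{7} = -9 + \frac{\sqrt{957}}{7} \approx -4.5807$)
$P{\left(-5 \right)} - r = - 5 \left(-4 - 5\right) - \left(-9 + \frac{\sqrt{957}}{7}\right) = \left(-5\right) \left(-9\right) + \left(9 - \frac{\sqrt{957}}{7}\right) = 45 + \left(9 - \frac{\sqrt{957}}{7}\right) = 54 - \frac{\sqrt{957}}{7}$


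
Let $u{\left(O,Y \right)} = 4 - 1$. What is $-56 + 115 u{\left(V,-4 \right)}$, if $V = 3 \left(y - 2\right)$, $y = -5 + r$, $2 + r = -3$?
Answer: $289$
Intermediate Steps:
$r = -5$ ($r = -2 - 3 = -5$)
$y = -10$ ($y = -5 - 5 = -10$)
$V = -36$ ($V = 3 \left(-10 - 2\right) = 3 \left(-12\right) = -36$)
$u{\left(O,Y \right)} = 3$ ($u{\left(O,Y \right)} = 4 - 1 = 3$)
$-56 + 115 u{\left(V,-4 \right)} = -56 + 115 \cdot 3 = -56 + 345 = 289$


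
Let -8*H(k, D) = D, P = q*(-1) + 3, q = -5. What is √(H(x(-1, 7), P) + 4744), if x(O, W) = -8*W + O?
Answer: 3*√527 ≈ 68.869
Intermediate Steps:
x(O, W) = O - 8*W
P = 8 (P = -5*(-1) + 3 = 5 + 3 = 8)
H(k, D) = -D/8
√(H(x(-1, 7), P) + 4744) = √(-⅛*8 + 4744) = √(-1 + 4744) = √4743 = 3*√527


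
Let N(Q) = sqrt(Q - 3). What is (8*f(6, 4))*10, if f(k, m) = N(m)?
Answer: 80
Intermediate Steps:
N(Q) = sqrt(-3 + Q)
f(k, m) = sqrt(-3 + m)
(8*f(6, 4))*10 = (8*sqrt(-3 + 4))*10 = (8*sqrt(1))*10 = (8*1)*10 = 8*10 = 80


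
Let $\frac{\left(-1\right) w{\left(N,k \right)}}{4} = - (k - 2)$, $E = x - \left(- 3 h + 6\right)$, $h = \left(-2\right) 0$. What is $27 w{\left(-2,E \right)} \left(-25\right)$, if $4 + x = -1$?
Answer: $35100$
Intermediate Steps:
$h = 0$
$x = -5$ ($x = -4 - 1 = -5$)
$E = -11$ ($E = -5 - \left(\left(-3\right) 0 + 6\right) = -5 - \left(0 + 6\right) = -5 - 6 = -11$)
$w{\left(N,k \right)} = -8 + 4 k$ ($w{\left(N,k \right)} = - 4 \left(- (k - 2)\right) = - 4 \left(- (-2 + k)\right) = - 4 \left(2 - k\right) = -8 + 4 k$)
$27 w{\left(-2,E \right)} \left(-25\right) = 27 \left(-8 + 4 \left(-11\right)\right) \left(-25\right) = 27 \left(-8 - 44\right) \left(-25\right) = 27 \left(-52\right) \left(-25\right) = \left(-1404\right) \left(-25\right) = 35100$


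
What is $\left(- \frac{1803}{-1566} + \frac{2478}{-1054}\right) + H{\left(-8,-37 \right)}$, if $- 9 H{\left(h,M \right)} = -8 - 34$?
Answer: $\frac{953741}{275094} \approx 3.467$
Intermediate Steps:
$H{\left(h,M \right)} = \frac{14}{3}$ ($H{\left(h,M \right)} = - \frac{-8 - 34}{9} = \left(- \frac{1}{9}\right) \left(-42\right) = \frac{14}{3}$)
$\left(- \frac{1803}{-1566} + \frac{2478}{-1054}\right) + H{\left(-8,-37 \right)} = \left(- \frac{1803}{-1566} + \frac{2478}{-1054}\right) + \frac{14}{3} = \left(\left(-1803\right) \left(- \frac{1}{1566}\right) + 2478 \left(- \frac{1}{1054}\right)\right) + \frac{14}{3} = \left(\frac{601}{522} - \frac{1239}{527}\right) + \frac{14}{3} = - \frac{330031}{275094} + \frac{14}{3} = \frac{953741}{275094}$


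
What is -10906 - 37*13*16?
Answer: -18602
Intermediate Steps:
-10906 - 37*13*16 = -10906 - 481*16 = -10906 - 1*7696 = -10906 - 7696 = -18602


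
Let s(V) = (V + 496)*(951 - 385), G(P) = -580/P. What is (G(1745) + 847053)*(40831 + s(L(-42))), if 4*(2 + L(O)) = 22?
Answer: 95647706579788/349 ≈ 2.7406e+11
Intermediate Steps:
L(O) = 7/2 (L(O) = -2 + (1/4)*22 = -2 + 11/2 = 7/2)
s(V) = 280736 + 566*V (s(V) = (496 + V)*566 = 280736 + 566*V)
(G(1745) + 847053)*(40831 + s(L(-42))) = (-580/1745 + 847053)*(40831 + (280736 + 566*(7/2))) = (-580*1/1745 + 847053)*(40831 + (280736 + 1981)) = (-116/349 + 847053)*(40831 + 282717) = (295621381/349)*323548 = 95647706579788/349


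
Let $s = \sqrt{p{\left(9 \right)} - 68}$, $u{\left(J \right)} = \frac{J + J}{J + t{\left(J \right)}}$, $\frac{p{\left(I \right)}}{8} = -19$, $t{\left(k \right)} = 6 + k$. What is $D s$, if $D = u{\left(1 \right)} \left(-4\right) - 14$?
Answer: $- 30 i \sqrt{55} \approx - 222.49 i$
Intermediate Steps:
$p{\left(I \right)} = -152$ ($p{\left(I \right)} = 8 \left(-19\right) = -152$)
$u{\left(J \right)} = \frac{2 J}{6 + 2 J}$ ($u{\left(J \right)} = \frac{J + J}{J + \left(6 + J\right)} = \frac{2 J}{6 + 2 J}$)
$D = -15$ ($D = 1 \frac{1}{3 + 1} \left(-4\right) - 14 = 1 \cdot \frac{1}{4} \left(-4\right) - 14 = \frac{1}{4} \left(-4\right) - 14 = -1 - 14 = -15$)
$s = 2 i \sqrt{55}$ ($s = \sqrt{-152 - 68} = \sqrt{-220} = 2 i \sqrt{55} \approx 14.832 i$)
$D s = - 15 \cdot 2 i \sqrt{55} = - 30 i \sqrt{55}$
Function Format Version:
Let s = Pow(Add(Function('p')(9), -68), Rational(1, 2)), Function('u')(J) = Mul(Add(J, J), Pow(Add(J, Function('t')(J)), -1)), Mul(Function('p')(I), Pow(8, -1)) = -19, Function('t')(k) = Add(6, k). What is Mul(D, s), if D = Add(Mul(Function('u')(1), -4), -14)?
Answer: Mul(-30, I, Pow(55, Rational(1, 2))) ≈ Mul(-222.49, I)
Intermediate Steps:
Function('p')(I) = -152 (Function('p')(I) = Mul(8, -19) = -152)
Function('u')(J) = Mul(2, J, Pow(Add(6, Mul(2, J)), -1)) (Function('u')(J) = Mul(Add(J, J), Pow(Add(J, Add(6, J)), -1)) = Mul(Mul(2, J), Pow(Add(6, Mul(2, J)), -1)) = Mul(2, J, Pow(Add(6, Mul(2, J)), -1)))
D = -15 (D = Add(Mul(Mul(1, Pow(Add(3, 1), -1)), -4), -14) = Add(Mul(Mul(1, Pow(4, -1)), -4), -14) = Add(Mul(Mul(1, Rational(1, 4)), -4), -14) = Add(Mul(Rational(1, 4), -4), -14) = Add(-1, -14) = -15)
s = Mul(2, I, Pow(55, Rational(1, 2))) (s = Pow(Add(-152, -68), Rational(1, 2)) = Pow(-220, Rational(1, 2)) = Mul(2, I, Pow(55, Rational(1, 2))) ≈ Mul(14.832, I))
Mul(D, s) = Mul(-15, Mul(2, I, Pow(55, Rational(1, 2)))) = Mul(-30, I, Pow(55, Rational(1, 2)))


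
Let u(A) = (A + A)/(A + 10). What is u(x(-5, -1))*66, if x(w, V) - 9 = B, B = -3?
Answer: 99/2 ≈ 49.500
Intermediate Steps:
x(w, V) = 6 (x(w, V) = 9 - 3 = 6)
u(A) = 2*A/(10 + A) (u(A) = (2*A)/(10 + A) = 2*A/(10 + A))
u(x(-5, -1))*66 = (2*6/(10 + 6))*66 = (2*6/16)*66 = (2*6*(1/16))*66 = (3/4)*66 = 99/2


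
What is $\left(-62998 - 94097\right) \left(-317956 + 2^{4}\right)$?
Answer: $49946784300$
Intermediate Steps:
$\left(-62998 - 94097\right) \left(-317956 + 2^{4}\right) = - 157095 \left(-317956 + 16\right) = \left(-157095\right) \left(-317940\right) = 49946784300$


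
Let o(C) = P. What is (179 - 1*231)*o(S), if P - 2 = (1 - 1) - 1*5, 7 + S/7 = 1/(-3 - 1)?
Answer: 156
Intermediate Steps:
S = -203/4 (S = -49 + 7/(-3 - 1) = -49 + 7/(-4) = -49 + 7*(-¼) = -49 - 7/4 = -203/4 ≈ -50.750)
P = -3 (P = 2 + ((1 - 1) - 1*5) = 2 + (0 - 5) = 2 - 5 = -3)
o(C) = -3
(179 - 1*231)*o(S) = (179 - 1*231)*(-3) = (179 - 231)*(-3) = -52*(-3) = 156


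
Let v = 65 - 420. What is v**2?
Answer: 126025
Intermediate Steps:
v = -355
v**2 = (-355)**2 = 126025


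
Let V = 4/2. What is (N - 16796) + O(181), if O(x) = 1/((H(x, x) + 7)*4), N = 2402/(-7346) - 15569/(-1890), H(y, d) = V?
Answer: -233084440481/13883940 ≈ -16788.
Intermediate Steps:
V = 2 (V = 4*(1/2) = 2)
H(y, d) = 2
N = 54915047/6941970 (N = 2402*(-1/7346) - 15569*(-1/1890) = -1201/3673 + 15569/1890 = 54915047/6941970 ≈ 7.9106)
O(x) = 1/36 (O(x) = 1/((2 + 7)*4) = 1/(9*4) = 1/36)
(N - 16796) + O(181) = (54915047/6941970 - 16796) + 1/36 = -116542413073/6941970 + 1/36 = -233084440481/13883940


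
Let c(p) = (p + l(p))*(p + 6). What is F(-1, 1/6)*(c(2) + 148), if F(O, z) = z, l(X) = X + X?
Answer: 98/3 ≈ 32.667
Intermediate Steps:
l(X) = 2*X
c(p) = 3*p*(6 + p) (c(p) = (p + 2*p)*(p + 6) = (3*p)*(6 + p) = 3*p*(6 + p))
F(-1, 1/6)*(c(2) + 148) = (3*2*(6 + 2) + 148)/6 = (3*2*8 + 148)/6 = (48 + 148)/6 = (⅙)*196 = 98/3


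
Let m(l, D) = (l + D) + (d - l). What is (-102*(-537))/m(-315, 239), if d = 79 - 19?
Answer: 54774/299 ≈ 183.19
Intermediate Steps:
d = 60
m(l, D) = 60 + D (m(l, D) = (l + D) + (60 - l) = (D + l) + (60 - l) = 60 + D)
(-102*(-537))/m(-315, 239) = (-102*(-537))/(60 + 239) = 54774/299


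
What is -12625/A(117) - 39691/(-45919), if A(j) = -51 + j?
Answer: -577107769/3030654 ≈ -190.42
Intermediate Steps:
-12625/A(117) - 39691/(-45919) = -12625/(-51 + 117) - 39691/(-45919) = -12625/66 - 39691*(-1/45919) = -12625*1/66 + 39691/45919 = -12625/66 + 39691/45919 = -577107769/3030654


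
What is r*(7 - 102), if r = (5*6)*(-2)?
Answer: 5700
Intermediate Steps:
r = -60 (r = 30*(-2) = -60)
r*(7 - 102) = -60*(7 - 102) = -60*(-95) = 5700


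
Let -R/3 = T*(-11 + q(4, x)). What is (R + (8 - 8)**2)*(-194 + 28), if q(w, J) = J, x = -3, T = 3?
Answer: -20916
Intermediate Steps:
R = 126 (R = -9*(-11 - 3) = -9*(-14) = -3*(-42) = 126)
(R + (8 - 8)**2)*(-194 + 28) = (126 + (8 - 8)**2)*(-194 + 28) = (126 + 0**2)*(-166) = (126 + 0)*(-166) = 126*(-166) = -20916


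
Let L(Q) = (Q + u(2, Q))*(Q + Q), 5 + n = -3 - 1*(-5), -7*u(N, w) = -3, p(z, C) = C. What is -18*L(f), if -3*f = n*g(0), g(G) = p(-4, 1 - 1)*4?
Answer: 0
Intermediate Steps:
u(N, w) = 3/7 (u(N, w) = -1/7*(-3) = 3/7)
g(G) = 0 (g(G) = (1 - 1)*4 = 0*4 = 0)
n = -3 (n = -5 + (-3 - 1*(-5)) = -5 + (-3 + 5) = -5 + 2 = -3)
f = 0 (f = -(-1)*0 = -1/3*0 = 0)
L(Q) = 2*Q*(3/7 + Q) (L(Q) = (Q + 3/7)*(Q + Q) = (3/7 + Q)*(2*Q) = 2*Q*(3/7 + Q))
-18*L(f) = -36*0*(3 + 7*0)/7 = -36*0*(3 + 0)/7 = -36*0*3/7 = -18*0 = 0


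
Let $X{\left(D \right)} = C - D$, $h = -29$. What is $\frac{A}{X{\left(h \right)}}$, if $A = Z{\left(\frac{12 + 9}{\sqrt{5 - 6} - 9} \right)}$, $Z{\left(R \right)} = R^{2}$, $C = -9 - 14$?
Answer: $\frac{1470}{1681} + \frac{1323 i}{6724} \approx 0.87448 + 0.19676 i$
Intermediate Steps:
$C = -23$ ($C = -9 - 14 = -23$)
$X{\left(D \right)} = -23 - D$
$A = \frac{441 \left(-9 - i\right)^{2}}{6724}$ ($A = \left(\frac{12 + 9}{\sqrt{5 - 6} - 9}\right)^{2} = \left(\frac{21}{\sqrt{-1} - 9}\right)^{2} = \left(\frac{21}{i - 9}\right)^{2} = \left(\frac{21}{-9 + i}\right)^{2} = \left(21 \frac{-9 - i}{82}\right)^{2} = \left(\frac{21 \left(-9 - i\right)}{82}\right)^{2} = \frac{441 \left(-9 - i\right)^{2}}{6724} \approx 5.2469 + 1.1805 i$)
$\frac{A}{X{\left(h \right)}} = \frac{\frac{8820}{1681} + \frac{3969 i}{3362}}{-23 - -29} = \frac{\frac{8820}{1681} + \frac{3969 i}{3362}}{-23 + 29} = \frac{\frac{8820}{1681} + \frac{3969 i}{3362}}{6} = \left(\frac{8820}{1681} + \frac{3969 i}{3362}\right) \frac{1}{6} = \frac{1470}{1681} + \frac{1323 i}{6724}$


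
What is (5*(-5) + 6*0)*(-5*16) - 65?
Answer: 1935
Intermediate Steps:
(5*(-5) + 6*0)*(-5*16) - 65 = (-25 + 0)*(-80) - 65 = -25*(-80) - 65 = 2000 - 65 = 1935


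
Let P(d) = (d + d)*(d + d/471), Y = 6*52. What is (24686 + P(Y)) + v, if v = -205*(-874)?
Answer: 62636304/157 ≈ 3.9896e+5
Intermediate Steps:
Y = 312
v = 179170
P(d) = 944*d²/471 (P(d) = (2*d)*(d + d*(1/471)) = (2*d)*(d + d/471) = (2*d)*(472*d/471) = 944*d²/471)
(24686 + P(Y)) + v = (24686 + (944/471)*312²) + 179170 = (24686 + (944/471)*97344) + 179170 = (24686 + 30630912/157) + 179170 = 34506614/157 + 179170 = 62636304/157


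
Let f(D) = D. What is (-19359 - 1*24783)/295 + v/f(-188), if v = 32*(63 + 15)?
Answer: -2258754/13865 ≈ -162.91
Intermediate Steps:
v = 2496 (v = 32*78 = 2496)
(-19359 - 1*24783)/295 + v/f(-188) = (-19359 - 1*24783)/295 + 2496/(-188) = (-19359 - 24783)*(1/295) + 2496*(-1/188) = -44142*1/295 - 624/47 = -44142/295 - 624/47 = -2258754/13865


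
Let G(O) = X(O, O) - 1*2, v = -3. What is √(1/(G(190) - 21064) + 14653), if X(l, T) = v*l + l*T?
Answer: √47898664418/1808 ≈ 121.05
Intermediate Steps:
X(l, T) = -3*l + T*l (X(l, T) = -3*l + l*T = -3*l + T*l)
G(O) = -2 + O*(-3 + O) (G(O) = O*(-3 + O) - 1*2 = O*(-3 + O) - 2 = -2 + O*(-3 + O))
√(1/(G(190) - 21064) + 14653) = √(1/((-2 + 190*(-3 + 190)) - 21064) + 14653) = √(1/((-2 + 190*187) - 21064) + 14653) = √(1/((-2 + 35530) - 21064) + 14653) = √(1/(35528 - 21064) + 14653) = √(1/14464 + 14653) = √(211940993/14464) = √47898664418/1808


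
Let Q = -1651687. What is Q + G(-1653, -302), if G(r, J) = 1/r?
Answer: -2730238612/1653 ≈ -1.6517e+6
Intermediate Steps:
Q + G(-1653, -302) = -1651687 + 1/(-1653) = -1651687 - 1/1653 = -2730238612/1653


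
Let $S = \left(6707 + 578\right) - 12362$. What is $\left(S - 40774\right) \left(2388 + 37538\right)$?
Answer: $-1830647026$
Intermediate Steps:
$S = -5077$ ($S = 7285 - 12362 = -5077$)
$\left(S - 40774\right) \left(2388 + 37538\right) = \left(-5077 - 40774\right) \left(2388 + 37538\right) = \left(-45851\right) 39926 = -1830647026$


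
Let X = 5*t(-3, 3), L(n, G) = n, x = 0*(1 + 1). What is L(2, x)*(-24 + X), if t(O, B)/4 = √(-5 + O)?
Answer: -48 + 80*I*√2 ≈ -48.0 + 113.14*I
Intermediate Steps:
t(O, B) = 4*√(-5 + O)
x = 0 (x = 0*2 = 0)
X = 40*I*√2 (X = 5*(4*√(-5 - 3)) = 5*(4*√(-8)) = 5*(4*(2*I*√2)) = 5*(8*I*√2) = 40*I*√2 ≈ 56.569*I)
L(2, x)*(-24 + X) = 2*(-24 + 40*I*√2) = -48 + 80*I*√2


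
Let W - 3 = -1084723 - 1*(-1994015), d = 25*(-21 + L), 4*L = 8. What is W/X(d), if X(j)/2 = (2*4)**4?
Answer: 909295/8192 ≈ 111.00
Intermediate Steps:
L = 2 (L = (1/4)*8 = 2)
d = -475 (d = 25*(-21 + 2) = 25*(-19) = -475)
W = 909295 (W = 3 + (-1084723 - 1*(-1994015)) = 3 + (-1084723 + 1994015) = 3 + 909292 = 909295)
X(j) = 8192 (X(j) = 2*(2*4)**4 = 2*8**4 = 2*4096 = 8192)
W/X(d) = 909295/8192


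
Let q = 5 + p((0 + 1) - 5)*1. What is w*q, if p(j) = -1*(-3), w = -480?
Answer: -3840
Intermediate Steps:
p(j) = 3
q = 8 (q = 5 + 3*1 = 5 + 3 = 8)
w*q = -480*8 = -3840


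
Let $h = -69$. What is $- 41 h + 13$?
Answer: $2842$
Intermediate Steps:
$- 41 h + 13 = \left(-41\right) \left(-69\right) + 13 = 2829 + 13 = 2842$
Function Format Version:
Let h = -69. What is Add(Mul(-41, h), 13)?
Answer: 2842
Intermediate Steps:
Add(Mul(-41, h), 13) = Add(Mul(-41, -69), 13) = Add(2829, 13) = 2842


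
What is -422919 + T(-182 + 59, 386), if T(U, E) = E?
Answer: -422533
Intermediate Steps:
-422919 + T(-182 + 59, 386) = -422919 + 386 = -422533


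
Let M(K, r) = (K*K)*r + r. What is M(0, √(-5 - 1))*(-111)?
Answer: -111*I*√6 ≈ -271.89*I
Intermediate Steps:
M(K, r) = r + r*K² (M(K, r) = K²*r + r = r*K² + r = r + r*K²)
M(0, √(-5 - 1))*(-111) = (√(-5 - 1)*(1 + 0²))*(-111) = (√(-6)*(1 + 0))*(-111) = ((I*√6)*1)*(-111) = (I*√6)*(-111) = -111*I*√6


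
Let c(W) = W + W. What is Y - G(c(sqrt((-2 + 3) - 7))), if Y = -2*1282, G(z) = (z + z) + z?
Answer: -2564 - 6*I*sqrt(6) ≈ -2564.0 - 14.697*I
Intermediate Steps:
c(W) = 2*W
G(z) = 3*z (G(z) = 2*z + z = 3*z)
Y = -2564
Y - G(c(sqrt((-2 + 3) - 7))) = -2564 - 3*2*sqrt((-2 + 3) - 7) = -2564 - 3*2*sqrt(1 - 7) = -2564 - 3*2*sqrt(-6) = -2564 - 3*2*(I*sqrt(6)) = -2564 - 3*2*I*sqrt(6) = -2564 - 6*I*sqrt(6)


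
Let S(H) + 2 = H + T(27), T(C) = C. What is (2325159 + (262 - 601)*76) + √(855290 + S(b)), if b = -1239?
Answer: 2299395 + 2*√213519 ≈ 2.3003e+6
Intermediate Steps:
S(H) = 25 + H (S(H) = -2 + (H + 27) = -2 + (27 + H) = 25 + H)
(2325159 + (262 - 601)*76) + √(855290 + S(b)) = (2325159 + (262 - 601)*76) + √(855290 + (25 - 1239)) = (2325159 - 339*76) + √(855290 - 1214) = (2325159 - 25764) + √854076 = 2299395 + 2*√213519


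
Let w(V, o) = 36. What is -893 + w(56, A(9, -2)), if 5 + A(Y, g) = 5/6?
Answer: -857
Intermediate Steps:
A(Y, g) = -25/6 (A(Y, g) = -5 + 5/6 = -5 + 5*(⅙) = -5 + ⅚ = -25/6)
-893 + w(56, A(9, -2)) = -893 + 36 = -857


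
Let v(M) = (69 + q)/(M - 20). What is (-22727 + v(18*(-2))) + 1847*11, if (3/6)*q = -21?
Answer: -134987/56 ≈ -2410.5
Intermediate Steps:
q = -42 (q = 2*(-21) = -42)
v(M) = 27/(-20 + M) (v(M) = (69 - 42)/(M - 20) = 27/(-20 + M))
(-22727 + v(18*(-2))) + 1847*11 = (-22727 + 27/(-20 + 18*(-2))) + 1847*11 = (-22727 + 27/(-20 - 36)) + 20317 = (-22727 + 27/(-56)) + 20317 = (-22727 + 27*(-1/56)) + 20317 = (-22727 - 27/56) + 20317 = -1272739/56 + 20317 = -134987/56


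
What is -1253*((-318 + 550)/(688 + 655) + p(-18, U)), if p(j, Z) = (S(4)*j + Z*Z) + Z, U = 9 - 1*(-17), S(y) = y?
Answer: -1060441466/1343 ≈ -7.8961e+5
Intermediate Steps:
U = 26 (U = 9 + 17 = 26)
p(j, Z) = Z + Z**2 + 4*j (p(j, Z) = (4*j + Z*Z) + Z = (4*j + Z**2) + Z = (Z**2 + 4*j) + Z = Z + Z**2 + 4*j)
-1253*((-318 + 550)/(688 + 655) + p(-18, U)) = -1253*((-318 + 550)/(688 + 655) + (26 + 26**2 + 4*(-18))) = -1253*(232/1343 + (26 + 676 - 72)) = -1253*(232*(1/1343) + 630) = -1253*(232/1343 + 630) = -1253*846322/1343 = -1060441466/1343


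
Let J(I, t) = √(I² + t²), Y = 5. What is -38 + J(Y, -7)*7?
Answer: -38 + 7*√74 ≈ 22.216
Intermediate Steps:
-38 + J(Y, -7)*7 = -38 + √(5² + (-7)²)*7 = -38 + √(25 + 49)*7 = -38 + √74*7 = -38 + 7*√74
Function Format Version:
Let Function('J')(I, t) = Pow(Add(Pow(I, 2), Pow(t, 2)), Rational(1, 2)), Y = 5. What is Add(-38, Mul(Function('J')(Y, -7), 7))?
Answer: Add(-38, Mul(7, Pow(74, Rational(1, 2)))) ≈ 22.216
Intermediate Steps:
Add(-38, Mul(Function('J')(Y, -7), 7)) = Add(-38, Mul(Pow(Add(Pow(5, 2), Pow(-7, 2)), Rational(1, 2)), 7)) = Add(-38, Mul(Pow(Add(25, 49), Rational(1, 2)), 7)) = Add(-38, Mul(Pow(74, Rational(1, 2)), 7)) = Add(-38, Mul(7, Pow(74, Rational(1, 2))))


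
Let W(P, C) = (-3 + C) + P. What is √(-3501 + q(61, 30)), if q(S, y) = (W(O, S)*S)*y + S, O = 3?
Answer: √108190 ≈ 328.92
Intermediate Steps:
W(P, C) = -3 + C + P
q(S, y) = S + y*S² (q(S, y) = ((-3 + S + 3)*S)*y + S = (S*S)*y + S = S²*y + S = y*S² + S = S + y*S²)
√(-3501 + q(61, 30)) = √(-3501 + 61*(1 + 61*30)) = √(-3501 + 61*(1 + 1830)) = √(-3501 + 61*1831) = √(-3501 + 111691) = √108190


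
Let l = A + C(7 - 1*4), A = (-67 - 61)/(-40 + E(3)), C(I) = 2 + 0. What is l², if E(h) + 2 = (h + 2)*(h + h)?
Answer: 1444/9 ≈ 160.44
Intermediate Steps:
E(h) = -2 + 2*h*(2 + h) (E(h) = -2 + (h + 2)*(h + h) = -2 + (2 + h)*(2*h) = -2 + 2*h*(2 + h))
C(I) = 2
A = 32/3 (A = (-67 - 61)/(-40 + (-2 + 2*3² + 4*3)) = -128/(-40 + (-2 + 2*9 + 12)) = -128/(-40 + (-2 + 18 + 12)) = -128/(-40 + 28) = -128/(-12) = -128*(-1/12) = 32/3 ≈ 10.667)
l = 38/3 (l = 32/3 + 2 = 38/3 ≈ 12.667)
l² = (38/3)² = 1444/9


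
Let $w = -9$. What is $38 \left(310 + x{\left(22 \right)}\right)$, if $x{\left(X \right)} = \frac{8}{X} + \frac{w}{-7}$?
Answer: $\frac{911886}{77} \approx 11843.0$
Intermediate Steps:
$x{\left(X \right)} = \frac{9}{7} + \frac{8}{X}$ ($x{\left(X \right)} = \frac{8}{X} - \frac{9}{-7} = \frac{8}{X} - - \frac{9}{7} = \frac{8}{X} + \frac{9}{7} = \frac{9}{7} + \frac{8}{X}$)
$38 \left(310 + x{\left(22 \right)}\right) = 38 \left(310 + \left(\frac{9}{7} + \frac{8}{22}\right)\right) = 38 \left(310 + \left(\frac{9}{7} + 8 \cdot \frac{1}{22}\right)\right) = 38 \left(310 + \left(\frac{9}{7} + \frac{4}{11}\right)\right) = 38 \left(310 + \frac{127}{77}\right) = 38 \cdot \frac{23997}{77} = \frac{911886}{77}$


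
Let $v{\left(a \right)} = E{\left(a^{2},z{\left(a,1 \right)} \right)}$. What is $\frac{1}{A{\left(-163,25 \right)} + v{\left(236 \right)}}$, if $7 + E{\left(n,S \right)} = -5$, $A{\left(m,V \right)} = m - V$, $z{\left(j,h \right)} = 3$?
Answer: $- \frac{1}{200} \approx -0.005$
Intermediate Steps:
$E{\left(n,S \right)} = -12$ ($E{\left(n,S \right)} = -7 - 5 = -12$)
$v{\left(a \right)} = -12$
$\frac{1}{A{\left(-163,25 \right)} + v{\left(236 \right)}} = \frac{1}{\left(-163 - 25\right) - 12} = \frac{1}{-188 - 12} = \frac{1}{-200} = - \frac{1}{200}$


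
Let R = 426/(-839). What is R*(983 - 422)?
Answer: -238986/839 ≈ -284.85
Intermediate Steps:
R = -426/839 (R = 426*(-1/839) = -426/839 ≈ -0.50775)
R*(983 - 422) = -426*(983 - 422)/839 = -426/839*561 = -238986/839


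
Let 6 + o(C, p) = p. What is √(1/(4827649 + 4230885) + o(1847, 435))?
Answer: √35202469409366458/9058534 ≈ 20.712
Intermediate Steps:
o(C, p) = -6 + p
√(1/(4827649 + 4230885) + o(1847, 435)) = √(1/(4827649 + 4230885) + (-6 + 435)) = √(1/9058534 + 429) = √(3886111087/9058534) = √35202469409366458/9058534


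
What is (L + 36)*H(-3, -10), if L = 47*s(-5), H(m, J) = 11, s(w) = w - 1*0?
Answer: -2189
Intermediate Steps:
s(w) = w (s(w) = w + 0 = w)
L = -235 (L = 47*(-5) = -235)
(L + 36)*H(-3, -10) = (-235 + 36)*11 = -199*11 = -2189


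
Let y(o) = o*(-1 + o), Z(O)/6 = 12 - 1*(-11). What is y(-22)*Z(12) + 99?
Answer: 69927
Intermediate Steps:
Z(O) = 138 (Z(O) = 6*(12 - 1*(-11)) = 6*(12 + 11) = 6*23 = 138)
y(-22)*Z(12) + 99 = -22*(-1 - 22)*138 + 99 = -22*(-23)*138 + 99 = 506*138 + 99 = 69828 + 99 = 69927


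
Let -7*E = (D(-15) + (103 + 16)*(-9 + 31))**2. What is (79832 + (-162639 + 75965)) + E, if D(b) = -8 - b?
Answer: -991217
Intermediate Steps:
E = -984375 (E = -((-8 - 1*(-15)) + (103 + 16)*(-9 + 31))**2/7 = -((-8 + 15) + 119*22)**2/7 = -(7 + 2618)**2/7 = -1/7*2625**2 = -1/7*6890625 = -984375)
(79832 + (-162639 + 75965)) + E = (79832 + (-162639 + 75965)) - 984375 = (79832 - 86674) - 984375 = -6842 - 984375 = -991217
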